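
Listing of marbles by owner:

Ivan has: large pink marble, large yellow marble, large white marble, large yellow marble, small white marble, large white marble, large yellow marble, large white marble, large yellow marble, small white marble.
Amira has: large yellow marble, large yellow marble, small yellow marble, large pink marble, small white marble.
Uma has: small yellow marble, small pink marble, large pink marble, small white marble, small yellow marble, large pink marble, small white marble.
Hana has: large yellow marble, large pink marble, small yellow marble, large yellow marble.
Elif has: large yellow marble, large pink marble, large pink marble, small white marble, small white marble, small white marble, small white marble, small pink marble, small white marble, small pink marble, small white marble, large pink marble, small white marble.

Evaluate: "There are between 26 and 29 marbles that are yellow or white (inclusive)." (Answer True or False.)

There are 28 marbles that are yellow or white.
The claim requires 26 ≤ 28 ≤ 29, which holds.

True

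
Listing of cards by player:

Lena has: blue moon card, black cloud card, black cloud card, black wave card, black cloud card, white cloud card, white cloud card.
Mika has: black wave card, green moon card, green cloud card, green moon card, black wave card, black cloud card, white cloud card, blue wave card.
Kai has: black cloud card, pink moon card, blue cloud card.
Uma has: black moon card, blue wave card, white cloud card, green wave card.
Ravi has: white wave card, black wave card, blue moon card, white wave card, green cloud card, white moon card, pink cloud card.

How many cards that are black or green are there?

15

black: 10; green: 5; together 10 + 5 = 15.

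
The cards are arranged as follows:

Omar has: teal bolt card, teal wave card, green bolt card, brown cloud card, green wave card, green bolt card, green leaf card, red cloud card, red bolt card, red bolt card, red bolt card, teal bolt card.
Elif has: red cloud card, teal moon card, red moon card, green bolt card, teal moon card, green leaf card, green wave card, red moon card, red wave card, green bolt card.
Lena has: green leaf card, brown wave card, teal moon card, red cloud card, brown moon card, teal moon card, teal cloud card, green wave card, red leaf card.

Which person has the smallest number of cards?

Counts by player: Omar→12, Elif→10, Lena→9.
The minimum is 9, held uniquely by Lena.

Lena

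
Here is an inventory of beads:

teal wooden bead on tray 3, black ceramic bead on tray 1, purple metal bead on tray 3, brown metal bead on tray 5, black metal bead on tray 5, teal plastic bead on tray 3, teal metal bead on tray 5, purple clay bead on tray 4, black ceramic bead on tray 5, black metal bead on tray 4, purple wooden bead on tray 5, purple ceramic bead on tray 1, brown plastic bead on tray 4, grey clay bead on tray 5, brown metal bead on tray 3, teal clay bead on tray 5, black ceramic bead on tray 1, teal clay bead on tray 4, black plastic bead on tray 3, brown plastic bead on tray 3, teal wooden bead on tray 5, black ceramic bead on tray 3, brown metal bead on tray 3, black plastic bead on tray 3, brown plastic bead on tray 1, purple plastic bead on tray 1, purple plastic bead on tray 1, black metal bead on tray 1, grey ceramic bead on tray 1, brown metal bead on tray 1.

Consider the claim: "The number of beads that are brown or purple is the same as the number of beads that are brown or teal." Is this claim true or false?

|beads that are brown or purple| = 13.
|beads that are brown or teal| = 13.
The claim requires 13 = 13, which holds.

True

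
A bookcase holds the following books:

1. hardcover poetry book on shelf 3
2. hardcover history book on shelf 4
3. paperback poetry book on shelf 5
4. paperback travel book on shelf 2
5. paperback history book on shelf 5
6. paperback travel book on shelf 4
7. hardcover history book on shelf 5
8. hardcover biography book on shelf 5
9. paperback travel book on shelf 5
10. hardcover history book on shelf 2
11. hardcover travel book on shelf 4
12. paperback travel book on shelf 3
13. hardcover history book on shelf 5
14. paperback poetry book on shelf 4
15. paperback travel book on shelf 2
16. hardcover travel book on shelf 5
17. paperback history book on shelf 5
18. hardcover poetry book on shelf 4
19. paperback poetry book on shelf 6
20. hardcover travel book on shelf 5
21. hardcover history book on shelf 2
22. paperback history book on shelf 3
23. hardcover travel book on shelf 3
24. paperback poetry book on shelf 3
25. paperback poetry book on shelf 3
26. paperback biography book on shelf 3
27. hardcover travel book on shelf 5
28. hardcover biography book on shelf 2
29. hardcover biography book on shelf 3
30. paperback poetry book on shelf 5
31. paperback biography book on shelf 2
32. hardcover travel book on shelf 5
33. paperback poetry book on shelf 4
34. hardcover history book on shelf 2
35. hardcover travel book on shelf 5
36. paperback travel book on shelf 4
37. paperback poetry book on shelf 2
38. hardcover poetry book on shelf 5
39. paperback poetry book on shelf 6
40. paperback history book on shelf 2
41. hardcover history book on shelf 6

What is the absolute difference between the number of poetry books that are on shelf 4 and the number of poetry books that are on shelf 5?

0

poetry books on shelf 4: 3. poetry books on shelf 5: 3.
|3 − 3| = 3 − 3 = 0.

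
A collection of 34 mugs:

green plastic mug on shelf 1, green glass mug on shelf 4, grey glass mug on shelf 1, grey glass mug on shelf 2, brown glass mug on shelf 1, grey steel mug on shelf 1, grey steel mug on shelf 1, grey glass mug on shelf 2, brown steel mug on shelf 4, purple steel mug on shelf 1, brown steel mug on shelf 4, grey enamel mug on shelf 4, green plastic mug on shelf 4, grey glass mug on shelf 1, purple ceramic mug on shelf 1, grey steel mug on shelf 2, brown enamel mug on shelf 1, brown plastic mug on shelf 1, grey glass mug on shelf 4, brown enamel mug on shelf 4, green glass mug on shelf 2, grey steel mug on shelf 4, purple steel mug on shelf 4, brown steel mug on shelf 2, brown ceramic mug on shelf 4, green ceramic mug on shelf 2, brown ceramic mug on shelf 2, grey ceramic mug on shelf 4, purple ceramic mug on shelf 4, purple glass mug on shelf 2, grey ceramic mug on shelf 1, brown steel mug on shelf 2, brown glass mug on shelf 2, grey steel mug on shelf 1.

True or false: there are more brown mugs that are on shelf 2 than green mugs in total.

There are 4 brown mugs on shelf 2.
There are 5 green mugs.
The claim requires 4 > 5, which does not hold.

False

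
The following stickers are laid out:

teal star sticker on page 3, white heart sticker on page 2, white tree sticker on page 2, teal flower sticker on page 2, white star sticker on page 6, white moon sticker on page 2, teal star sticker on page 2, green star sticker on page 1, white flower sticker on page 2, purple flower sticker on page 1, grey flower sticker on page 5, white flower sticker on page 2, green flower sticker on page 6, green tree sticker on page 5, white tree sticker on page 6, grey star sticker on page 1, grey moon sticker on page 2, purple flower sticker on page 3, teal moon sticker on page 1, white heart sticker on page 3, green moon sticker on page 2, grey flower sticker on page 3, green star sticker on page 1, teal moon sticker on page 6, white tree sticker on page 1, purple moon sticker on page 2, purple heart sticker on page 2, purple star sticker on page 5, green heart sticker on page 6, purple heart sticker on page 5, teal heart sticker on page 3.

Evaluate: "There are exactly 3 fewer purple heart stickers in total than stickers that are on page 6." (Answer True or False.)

True

purple heart stickers: 2.
stickers on page 6: 5.
The claim requires 5 − 2 (= 3) to equal 3, which holds.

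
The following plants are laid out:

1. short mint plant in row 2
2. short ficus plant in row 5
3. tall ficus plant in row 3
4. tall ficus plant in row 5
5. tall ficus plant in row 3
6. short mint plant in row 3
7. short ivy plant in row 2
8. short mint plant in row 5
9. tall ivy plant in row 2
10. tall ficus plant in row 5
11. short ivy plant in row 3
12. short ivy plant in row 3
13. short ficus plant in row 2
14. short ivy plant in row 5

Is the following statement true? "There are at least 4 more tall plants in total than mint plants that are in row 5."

True

tall plants: 5.
mint plants in row 5: 1.
The claim requires 5 − 1 = 4 ≥ 4, which holds.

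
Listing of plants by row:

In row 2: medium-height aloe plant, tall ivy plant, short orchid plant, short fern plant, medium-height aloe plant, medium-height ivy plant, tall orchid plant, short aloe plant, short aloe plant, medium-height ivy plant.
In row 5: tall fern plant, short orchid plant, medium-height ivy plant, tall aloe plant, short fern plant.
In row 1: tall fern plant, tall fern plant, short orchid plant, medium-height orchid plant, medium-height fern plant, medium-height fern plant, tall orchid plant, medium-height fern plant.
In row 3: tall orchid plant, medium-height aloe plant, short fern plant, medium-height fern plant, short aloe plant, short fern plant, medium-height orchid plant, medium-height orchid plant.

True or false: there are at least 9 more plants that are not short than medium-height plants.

plants that are not short: 21.
medium-height plants: 13.
The claim requires 21 − 13 = 8 ≥ 9, which does not hold.

False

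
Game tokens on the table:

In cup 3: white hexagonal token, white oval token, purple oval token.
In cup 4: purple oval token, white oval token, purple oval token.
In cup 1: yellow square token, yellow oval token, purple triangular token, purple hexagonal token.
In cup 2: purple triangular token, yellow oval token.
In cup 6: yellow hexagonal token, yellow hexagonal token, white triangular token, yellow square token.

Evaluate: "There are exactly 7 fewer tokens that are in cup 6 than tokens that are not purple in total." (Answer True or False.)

tokens in cup 6: 4.
tokens that are not purple: 10.
The claim requires 10 − 4 (= 6) to equal 7, which does not hold.

False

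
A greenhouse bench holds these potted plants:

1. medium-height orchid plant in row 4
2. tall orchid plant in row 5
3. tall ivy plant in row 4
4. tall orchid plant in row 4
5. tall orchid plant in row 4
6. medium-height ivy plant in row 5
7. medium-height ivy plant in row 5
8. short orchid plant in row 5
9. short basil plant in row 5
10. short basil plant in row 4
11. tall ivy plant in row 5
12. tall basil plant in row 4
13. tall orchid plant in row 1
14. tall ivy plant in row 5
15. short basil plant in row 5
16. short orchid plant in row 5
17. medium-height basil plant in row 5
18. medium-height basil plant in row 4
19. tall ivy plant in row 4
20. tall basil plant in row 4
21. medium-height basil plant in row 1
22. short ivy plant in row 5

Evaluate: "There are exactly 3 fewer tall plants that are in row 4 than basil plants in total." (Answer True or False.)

False

|tall plants in row 4| = 6.
|basil plants| = 8.
The claim requires 8 − 6 (= 2) to equal 3, which does not hold.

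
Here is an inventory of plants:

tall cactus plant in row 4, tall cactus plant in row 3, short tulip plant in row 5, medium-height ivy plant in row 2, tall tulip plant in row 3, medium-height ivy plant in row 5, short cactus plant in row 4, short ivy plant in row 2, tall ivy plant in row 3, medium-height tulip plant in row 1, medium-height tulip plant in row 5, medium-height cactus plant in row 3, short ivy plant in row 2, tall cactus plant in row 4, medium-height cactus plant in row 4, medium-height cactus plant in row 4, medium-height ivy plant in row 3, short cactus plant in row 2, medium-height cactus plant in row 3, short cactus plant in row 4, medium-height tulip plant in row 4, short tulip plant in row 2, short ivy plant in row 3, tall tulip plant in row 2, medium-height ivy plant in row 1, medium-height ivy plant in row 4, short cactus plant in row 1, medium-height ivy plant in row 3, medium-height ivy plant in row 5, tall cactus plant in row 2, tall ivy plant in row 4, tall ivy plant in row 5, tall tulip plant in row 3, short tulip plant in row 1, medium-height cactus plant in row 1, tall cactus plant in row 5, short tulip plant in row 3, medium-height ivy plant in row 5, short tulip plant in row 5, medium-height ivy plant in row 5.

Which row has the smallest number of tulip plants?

row 4

Counts by row (restricted to tulip plants): row 5→3, row 3→3, row 1→2, row 2→2, row 4→1.
The minimum is 1, held uniquely by row 4.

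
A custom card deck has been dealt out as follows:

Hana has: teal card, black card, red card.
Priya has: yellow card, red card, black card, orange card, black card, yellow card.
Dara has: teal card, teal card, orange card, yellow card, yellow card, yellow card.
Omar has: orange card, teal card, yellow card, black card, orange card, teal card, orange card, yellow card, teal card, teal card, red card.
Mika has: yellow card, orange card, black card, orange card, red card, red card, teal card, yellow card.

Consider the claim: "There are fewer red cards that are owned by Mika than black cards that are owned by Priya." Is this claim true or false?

False

|red cards owned by Mika| = 2.
|black cards owned by Priya| = 2.
The claim requires 2 < 2, which does not hold.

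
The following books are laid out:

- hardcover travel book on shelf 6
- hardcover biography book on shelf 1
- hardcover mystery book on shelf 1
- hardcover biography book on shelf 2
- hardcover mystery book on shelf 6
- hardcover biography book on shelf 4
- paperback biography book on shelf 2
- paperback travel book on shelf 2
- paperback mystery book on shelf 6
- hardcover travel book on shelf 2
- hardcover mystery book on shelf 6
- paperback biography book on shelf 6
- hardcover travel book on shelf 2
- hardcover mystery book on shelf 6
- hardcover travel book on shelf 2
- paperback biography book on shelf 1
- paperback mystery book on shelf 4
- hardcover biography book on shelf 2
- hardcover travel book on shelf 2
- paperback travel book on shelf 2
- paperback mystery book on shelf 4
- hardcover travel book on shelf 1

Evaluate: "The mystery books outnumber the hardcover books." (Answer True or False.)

False

mystery books: 7.
hardcover books: 14.
The claim requires 7 > 14, which does not hold.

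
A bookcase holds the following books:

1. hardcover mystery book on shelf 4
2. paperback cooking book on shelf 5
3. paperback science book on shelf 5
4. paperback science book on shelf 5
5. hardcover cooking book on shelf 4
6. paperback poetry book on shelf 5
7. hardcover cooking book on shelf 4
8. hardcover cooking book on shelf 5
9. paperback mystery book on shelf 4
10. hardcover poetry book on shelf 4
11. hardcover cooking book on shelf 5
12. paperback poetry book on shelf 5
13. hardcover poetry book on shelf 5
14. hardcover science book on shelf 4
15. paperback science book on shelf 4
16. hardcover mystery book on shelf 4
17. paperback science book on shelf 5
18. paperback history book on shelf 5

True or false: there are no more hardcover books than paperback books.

|hardcover books| = 9.
|paperback books| = 9.
The claim requires 9 ≤ 9, which holds.

True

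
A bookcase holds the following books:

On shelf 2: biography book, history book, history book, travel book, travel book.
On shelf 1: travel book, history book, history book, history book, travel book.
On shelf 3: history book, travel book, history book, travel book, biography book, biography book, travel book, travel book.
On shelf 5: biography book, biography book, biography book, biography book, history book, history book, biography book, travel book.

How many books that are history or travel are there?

history: 9; travel: 9; together 9 + 9 = 18.

18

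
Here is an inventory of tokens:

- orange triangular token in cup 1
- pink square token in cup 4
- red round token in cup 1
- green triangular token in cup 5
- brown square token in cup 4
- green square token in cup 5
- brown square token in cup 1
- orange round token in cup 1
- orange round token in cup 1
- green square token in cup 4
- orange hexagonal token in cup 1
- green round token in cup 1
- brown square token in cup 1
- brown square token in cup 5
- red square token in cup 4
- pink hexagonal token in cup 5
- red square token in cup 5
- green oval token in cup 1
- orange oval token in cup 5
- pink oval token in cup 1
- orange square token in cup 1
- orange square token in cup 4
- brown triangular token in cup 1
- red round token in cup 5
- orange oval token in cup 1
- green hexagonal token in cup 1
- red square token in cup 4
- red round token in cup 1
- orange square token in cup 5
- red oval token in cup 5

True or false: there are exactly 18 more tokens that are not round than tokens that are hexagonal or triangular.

True

There are 24 tokens that are not round.
There are 6 tokens that are hexagonal or triangular.
The claim requires 24 − 6 (= 18) to equal 18, which holds.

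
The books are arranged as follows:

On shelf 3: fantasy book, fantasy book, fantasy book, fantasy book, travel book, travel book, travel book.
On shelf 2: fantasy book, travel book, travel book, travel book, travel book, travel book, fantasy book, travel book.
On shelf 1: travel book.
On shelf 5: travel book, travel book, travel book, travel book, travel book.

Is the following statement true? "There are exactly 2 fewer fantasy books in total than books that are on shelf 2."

There are 6 fantasy books.
There are 8 books on shelf 2.
The claim requires 8 − 6 (= 2) to equal 2, which holds.

True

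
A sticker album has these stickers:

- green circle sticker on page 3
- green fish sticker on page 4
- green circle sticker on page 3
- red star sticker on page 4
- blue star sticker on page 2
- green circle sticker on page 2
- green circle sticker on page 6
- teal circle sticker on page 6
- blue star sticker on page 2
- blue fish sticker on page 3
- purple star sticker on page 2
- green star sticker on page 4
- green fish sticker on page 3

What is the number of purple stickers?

1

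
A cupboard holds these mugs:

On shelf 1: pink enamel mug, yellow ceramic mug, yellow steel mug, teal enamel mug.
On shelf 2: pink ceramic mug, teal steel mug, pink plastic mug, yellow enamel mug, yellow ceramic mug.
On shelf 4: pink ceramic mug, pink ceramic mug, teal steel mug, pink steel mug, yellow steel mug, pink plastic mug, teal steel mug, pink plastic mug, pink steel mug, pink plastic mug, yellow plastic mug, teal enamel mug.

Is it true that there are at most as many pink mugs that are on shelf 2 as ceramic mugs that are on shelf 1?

|pink mugs on shelf 2| = 2.
|ceramic mugs on shelf 1| = 1.
The claim requires 2 ≤ 1, which does not hold.

False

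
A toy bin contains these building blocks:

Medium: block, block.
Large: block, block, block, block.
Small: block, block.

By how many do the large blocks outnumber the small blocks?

2

large blocks: 4.
small blocks: 2.
4 − 2 = 2.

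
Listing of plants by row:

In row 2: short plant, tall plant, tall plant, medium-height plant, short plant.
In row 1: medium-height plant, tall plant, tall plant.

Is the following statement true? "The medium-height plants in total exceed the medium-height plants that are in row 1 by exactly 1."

|medium-height plants| = 2.
|medium-height plants in row 1| = 1.
The claim requires 2 − 1 (= 1) to equal 1, which holds.

True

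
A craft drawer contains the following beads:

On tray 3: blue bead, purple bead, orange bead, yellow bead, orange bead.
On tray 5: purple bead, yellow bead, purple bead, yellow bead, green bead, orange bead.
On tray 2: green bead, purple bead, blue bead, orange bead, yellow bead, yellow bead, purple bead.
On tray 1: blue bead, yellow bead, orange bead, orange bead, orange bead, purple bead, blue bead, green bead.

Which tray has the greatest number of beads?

tray 1

Counts by tray: tray 1→8, tray 2→7, tray 5→6, tray 3→5.
The maximum is 8, held uniquely by tray 1.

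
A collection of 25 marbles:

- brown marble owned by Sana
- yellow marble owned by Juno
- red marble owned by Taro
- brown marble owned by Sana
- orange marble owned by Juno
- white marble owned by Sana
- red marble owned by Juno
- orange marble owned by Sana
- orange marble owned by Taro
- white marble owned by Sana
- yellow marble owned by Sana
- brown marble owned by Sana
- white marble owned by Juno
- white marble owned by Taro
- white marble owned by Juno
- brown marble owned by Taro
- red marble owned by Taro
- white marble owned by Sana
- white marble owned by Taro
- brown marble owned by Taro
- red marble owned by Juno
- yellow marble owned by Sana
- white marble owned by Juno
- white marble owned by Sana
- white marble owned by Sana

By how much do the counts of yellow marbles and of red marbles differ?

1

yellow marbles: 3. red marbles: 4.
|3 − 4| = 4 − 3 = 1.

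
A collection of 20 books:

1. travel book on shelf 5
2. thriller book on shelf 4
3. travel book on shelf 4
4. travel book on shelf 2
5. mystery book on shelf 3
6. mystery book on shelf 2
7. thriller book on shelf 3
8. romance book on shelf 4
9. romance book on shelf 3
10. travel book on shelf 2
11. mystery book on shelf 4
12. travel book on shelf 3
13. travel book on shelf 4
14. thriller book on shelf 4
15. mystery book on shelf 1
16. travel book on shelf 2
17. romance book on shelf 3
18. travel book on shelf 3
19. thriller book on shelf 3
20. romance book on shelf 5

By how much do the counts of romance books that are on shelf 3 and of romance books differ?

2

romance books on shelf 3: 2. romance books: 4.
|2 − 4| = 4 − 2 = 2.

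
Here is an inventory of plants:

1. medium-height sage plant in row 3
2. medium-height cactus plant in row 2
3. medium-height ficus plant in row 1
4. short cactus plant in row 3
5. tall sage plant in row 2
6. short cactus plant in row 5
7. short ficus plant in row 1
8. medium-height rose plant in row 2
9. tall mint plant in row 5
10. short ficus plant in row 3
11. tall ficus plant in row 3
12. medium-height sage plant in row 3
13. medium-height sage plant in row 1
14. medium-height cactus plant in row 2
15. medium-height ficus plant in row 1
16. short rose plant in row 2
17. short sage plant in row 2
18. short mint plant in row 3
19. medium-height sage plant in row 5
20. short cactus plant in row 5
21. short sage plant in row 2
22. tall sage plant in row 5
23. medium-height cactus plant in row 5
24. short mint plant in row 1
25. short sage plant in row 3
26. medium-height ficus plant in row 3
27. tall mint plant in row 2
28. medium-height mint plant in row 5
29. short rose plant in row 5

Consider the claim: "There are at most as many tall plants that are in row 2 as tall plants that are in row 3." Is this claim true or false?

There are 2 tall plants in row 2.
There is 1 tall plant in row 3.
The claim requires 2 ≤ 1, which does not hold.

False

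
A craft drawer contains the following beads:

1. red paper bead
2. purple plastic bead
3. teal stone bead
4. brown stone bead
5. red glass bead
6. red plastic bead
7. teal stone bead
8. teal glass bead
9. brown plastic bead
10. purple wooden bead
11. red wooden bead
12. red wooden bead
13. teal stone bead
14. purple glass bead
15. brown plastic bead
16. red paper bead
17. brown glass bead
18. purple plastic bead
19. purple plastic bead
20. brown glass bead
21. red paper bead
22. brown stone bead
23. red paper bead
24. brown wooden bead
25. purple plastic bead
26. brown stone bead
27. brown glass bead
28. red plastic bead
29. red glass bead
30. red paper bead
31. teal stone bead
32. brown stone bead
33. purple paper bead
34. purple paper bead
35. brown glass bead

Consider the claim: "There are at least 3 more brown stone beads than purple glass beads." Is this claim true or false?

brown stone beads: 4.
purple glass beads: 1.
The claim requires 4 − 1 = 3 ≥ 3, which holds.

True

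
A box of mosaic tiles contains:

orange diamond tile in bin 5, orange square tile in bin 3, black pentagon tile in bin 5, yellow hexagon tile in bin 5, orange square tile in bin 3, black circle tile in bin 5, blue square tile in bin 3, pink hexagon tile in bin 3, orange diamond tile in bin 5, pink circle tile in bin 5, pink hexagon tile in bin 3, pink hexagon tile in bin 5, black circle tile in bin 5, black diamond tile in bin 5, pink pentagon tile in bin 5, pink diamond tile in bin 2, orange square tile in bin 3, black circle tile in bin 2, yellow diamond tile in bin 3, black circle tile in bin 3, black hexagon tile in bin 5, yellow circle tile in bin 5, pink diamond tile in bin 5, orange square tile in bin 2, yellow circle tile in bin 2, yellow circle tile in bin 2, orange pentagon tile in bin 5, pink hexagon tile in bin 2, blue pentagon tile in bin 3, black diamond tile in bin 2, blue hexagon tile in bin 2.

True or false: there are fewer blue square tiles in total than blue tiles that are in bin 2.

blue square tiles: 1.
blue tiles in bin 2: 1.
The claim requires 1 < 1, which does not hold.

False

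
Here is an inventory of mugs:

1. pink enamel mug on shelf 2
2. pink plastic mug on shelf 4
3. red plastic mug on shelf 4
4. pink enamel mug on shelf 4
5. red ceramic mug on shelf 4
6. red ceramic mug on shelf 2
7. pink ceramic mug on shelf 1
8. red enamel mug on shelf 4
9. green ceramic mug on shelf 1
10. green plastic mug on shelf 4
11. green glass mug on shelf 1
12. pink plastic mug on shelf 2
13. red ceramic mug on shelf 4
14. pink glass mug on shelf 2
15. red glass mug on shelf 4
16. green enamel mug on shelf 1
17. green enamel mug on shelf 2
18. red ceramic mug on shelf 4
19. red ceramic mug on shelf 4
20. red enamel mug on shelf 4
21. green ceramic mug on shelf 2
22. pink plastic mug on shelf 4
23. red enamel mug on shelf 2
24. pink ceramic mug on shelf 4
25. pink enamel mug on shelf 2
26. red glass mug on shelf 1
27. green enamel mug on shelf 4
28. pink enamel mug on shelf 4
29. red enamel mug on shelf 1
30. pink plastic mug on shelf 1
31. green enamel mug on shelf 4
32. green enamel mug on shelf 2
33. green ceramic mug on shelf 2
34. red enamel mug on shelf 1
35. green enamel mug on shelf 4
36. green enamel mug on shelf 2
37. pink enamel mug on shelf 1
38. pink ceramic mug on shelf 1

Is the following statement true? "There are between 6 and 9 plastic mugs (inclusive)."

True

|plastic mugs| = 6.
The claim requires 6 ≤ 6 ≤ 9, which holds.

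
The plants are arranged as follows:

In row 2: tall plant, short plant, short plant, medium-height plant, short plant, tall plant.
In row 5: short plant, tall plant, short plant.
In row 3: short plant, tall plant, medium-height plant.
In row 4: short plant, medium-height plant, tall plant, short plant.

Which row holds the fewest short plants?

Counts by row (restricted to short plants): row 2→3, row 4→2, row 5→2, row 3→1.
The minimum is 1, held uniquely by row 3.

row 3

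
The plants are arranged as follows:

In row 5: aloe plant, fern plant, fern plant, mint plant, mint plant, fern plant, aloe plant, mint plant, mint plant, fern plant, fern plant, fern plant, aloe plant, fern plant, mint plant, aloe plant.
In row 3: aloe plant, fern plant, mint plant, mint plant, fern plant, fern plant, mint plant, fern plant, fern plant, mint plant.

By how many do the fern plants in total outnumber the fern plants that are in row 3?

fern plants: 12.
fern plants in row 3: 5.
12 − 5 = 7.

7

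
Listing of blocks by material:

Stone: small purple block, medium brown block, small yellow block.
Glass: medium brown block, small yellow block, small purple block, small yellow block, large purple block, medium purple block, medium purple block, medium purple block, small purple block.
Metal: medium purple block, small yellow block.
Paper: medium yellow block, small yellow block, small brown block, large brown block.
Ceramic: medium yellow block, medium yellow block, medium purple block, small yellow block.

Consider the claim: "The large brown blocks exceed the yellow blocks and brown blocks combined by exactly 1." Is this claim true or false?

large brown blocks: 1.
yellow blocks: 9; brown blocks: 4; combined: 9 + 4 = 13.
The claim requires 1 − 13 (= -12) to equal 1, which does not hold.

False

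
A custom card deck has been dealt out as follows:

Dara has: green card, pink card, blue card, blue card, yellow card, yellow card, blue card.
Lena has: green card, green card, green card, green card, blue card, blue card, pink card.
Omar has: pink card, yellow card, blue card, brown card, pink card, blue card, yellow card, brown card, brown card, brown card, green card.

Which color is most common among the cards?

Counts by color: blue 7, green 6, pink 4, brown 4, yellow 4.
The maximum is 7, held uniquely by blue.

blue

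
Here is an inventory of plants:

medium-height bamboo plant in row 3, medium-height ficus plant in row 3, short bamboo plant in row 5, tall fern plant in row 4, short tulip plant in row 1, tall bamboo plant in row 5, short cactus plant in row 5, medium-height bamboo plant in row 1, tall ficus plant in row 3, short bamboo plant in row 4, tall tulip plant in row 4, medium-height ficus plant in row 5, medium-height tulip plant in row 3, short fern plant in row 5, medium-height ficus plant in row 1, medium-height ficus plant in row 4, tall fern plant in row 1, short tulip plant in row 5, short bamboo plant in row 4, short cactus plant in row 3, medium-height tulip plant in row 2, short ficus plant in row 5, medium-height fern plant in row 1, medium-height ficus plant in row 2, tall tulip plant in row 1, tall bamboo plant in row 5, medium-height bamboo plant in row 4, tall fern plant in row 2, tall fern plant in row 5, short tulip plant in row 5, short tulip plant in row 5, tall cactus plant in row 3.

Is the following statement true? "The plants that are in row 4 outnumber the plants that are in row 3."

|plants in row 4| = 6.
|plants in row 3| = 6.
The claim requires 6 > 6, which does not hold.

False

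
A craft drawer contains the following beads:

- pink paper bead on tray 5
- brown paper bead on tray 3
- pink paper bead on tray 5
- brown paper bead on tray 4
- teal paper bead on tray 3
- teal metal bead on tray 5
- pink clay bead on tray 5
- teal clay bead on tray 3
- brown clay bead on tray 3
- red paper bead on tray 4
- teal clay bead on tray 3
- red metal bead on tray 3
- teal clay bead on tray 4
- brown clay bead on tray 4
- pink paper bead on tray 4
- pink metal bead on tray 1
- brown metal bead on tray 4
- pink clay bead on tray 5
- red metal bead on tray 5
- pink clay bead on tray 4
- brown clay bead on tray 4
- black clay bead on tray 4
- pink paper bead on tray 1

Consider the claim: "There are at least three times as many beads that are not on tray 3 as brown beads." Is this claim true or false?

False

|beads that are not on tray 3| = 17.
|brown beads| = 6.
The claim requires 17 ≥ 3 × 6 = 18, which does not hold.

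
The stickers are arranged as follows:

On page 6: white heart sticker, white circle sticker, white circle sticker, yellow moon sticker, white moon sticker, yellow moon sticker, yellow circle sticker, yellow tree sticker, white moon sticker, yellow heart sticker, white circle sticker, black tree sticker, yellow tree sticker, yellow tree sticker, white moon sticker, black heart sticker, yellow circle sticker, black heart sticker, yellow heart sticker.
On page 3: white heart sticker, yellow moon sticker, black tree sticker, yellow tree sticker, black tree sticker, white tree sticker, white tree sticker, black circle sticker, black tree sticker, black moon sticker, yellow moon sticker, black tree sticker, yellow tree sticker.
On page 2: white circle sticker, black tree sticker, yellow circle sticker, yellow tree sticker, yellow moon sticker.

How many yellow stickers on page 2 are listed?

3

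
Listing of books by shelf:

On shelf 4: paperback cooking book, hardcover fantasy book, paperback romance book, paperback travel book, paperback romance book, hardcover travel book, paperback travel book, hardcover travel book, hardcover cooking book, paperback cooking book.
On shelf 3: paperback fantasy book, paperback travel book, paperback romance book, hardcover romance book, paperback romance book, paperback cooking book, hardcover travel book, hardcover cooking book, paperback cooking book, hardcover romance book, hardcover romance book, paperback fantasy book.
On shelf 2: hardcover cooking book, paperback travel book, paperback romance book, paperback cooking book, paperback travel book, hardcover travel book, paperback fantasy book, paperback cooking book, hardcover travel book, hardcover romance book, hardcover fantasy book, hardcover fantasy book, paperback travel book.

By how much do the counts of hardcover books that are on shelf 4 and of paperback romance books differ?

1

hardcover books on shelf 4: 4. paperback romance books: 5.
|4 − 5| = 5 − 4 = 1.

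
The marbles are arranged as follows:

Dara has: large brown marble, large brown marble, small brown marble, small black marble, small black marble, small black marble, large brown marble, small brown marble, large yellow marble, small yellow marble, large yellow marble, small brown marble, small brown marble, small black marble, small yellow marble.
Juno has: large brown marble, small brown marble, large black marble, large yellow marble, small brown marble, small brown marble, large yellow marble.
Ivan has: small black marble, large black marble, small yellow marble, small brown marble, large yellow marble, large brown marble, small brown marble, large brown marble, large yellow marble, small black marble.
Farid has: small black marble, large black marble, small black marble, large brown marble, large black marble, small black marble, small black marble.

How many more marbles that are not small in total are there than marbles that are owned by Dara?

2

marbles that are not small: 17.
marbles owned by Dara: 15.
17 − 15 = 2.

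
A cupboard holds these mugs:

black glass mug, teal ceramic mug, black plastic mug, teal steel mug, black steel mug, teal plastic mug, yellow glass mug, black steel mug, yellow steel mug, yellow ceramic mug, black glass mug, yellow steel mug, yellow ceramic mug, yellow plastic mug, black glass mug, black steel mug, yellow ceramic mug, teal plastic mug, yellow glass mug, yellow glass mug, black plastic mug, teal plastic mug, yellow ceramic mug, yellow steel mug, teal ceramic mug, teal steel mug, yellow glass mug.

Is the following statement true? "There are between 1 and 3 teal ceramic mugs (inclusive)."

True

teal ceramic mugs: 2.
The claim requires 1 ≤ 2 ≤ 3, which holds.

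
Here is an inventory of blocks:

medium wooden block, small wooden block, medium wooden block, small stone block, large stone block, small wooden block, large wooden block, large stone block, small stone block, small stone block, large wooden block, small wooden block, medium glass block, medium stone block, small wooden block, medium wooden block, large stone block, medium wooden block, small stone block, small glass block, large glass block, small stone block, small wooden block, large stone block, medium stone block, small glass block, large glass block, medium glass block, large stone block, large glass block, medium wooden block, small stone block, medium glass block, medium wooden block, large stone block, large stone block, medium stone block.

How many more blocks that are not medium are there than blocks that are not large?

blocks that are not medium: 25.
blocks that are not large: 25.
25 − 25 = 0.

0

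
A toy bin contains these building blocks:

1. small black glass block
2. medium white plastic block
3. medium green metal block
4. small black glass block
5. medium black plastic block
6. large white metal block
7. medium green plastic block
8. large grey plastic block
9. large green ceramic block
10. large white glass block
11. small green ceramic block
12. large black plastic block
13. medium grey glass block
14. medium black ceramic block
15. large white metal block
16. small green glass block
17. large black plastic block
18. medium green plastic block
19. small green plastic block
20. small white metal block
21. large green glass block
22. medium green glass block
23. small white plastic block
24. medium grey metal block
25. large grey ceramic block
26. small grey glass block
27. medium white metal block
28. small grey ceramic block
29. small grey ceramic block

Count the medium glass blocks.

2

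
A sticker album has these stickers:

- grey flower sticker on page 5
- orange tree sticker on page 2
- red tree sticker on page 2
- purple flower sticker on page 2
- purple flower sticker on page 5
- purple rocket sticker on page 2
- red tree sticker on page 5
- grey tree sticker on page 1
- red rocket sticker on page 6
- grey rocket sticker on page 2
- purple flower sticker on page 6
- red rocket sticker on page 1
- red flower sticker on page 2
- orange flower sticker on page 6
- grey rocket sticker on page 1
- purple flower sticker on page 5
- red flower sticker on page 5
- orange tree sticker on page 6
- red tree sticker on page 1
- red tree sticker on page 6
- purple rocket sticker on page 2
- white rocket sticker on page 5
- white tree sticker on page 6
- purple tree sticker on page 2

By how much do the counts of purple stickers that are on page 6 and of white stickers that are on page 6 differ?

0

purple stickers on page 6: 1. white stickers on page 6: 1.
|1 − 1| = 1 − 1 = 0.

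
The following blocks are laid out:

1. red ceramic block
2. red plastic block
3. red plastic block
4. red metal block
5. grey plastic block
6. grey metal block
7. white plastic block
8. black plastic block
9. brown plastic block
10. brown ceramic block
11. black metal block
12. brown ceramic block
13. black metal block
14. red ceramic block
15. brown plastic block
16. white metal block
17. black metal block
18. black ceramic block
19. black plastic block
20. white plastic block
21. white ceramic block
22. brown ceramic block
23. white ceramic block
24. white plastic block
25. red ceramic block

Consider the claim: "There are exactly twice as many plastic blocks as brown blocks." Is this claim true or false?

True

|plastic blocks| = 10.
|brown blocks| = 5.
The claim requires 10 = 2 × 5 = 10, which holds.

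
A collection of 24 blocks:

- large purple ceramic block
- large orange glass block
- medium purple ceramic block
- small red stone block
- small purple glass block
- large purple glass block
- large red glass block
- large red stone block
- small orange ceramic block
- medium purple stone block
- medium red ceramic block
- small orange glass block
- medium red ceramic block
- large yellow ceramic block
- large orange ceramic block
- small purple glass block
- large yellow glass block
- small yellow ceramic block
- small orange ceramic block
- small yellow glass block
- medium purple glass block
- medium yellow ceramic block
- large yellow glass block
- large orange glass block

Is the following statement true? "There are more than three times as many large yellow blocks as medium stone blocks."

|large yellow blocks| = 3.
|medium stone blocks| = 1.
The claim requires 3 > 3 × 1 = 3, which does not hold.

False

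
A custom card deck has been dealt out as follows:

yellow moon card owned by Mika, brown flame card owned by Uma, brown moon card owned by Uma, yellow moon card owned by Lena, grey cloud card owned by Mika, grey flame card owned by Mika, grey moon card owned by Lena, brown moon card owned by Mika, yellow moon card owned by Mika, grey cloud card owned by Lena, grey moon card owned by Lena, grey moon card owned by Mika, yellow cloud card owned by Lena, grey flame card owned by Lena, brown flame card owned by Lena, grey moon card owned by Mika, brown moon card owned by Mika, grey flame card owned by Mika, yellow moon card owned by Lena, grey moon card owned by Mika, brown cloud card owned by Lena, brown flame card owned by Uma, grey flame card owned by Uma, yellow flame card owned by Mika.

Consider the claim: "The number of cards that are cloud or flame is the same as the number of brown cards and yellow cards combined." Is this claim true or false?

|cards that are cloud or flame| = 12.
brown cards: 7; yellow cards: 6; combined: 7 + 6 = 13.
The claim requires 12 = 13, which does not hold.

False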